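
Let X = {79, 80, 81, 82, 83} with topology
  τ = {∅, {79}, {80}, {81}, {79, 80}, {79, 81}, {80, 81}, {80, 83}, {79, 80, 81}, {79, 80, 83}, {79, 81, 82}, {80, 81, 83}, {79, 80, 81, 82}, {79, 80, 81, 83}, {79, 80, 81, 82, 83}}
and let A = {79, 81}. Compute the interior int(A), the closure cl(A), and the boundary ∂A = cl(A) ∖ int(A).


int(A) = {79, 81}, cl(A) = {79, 81, 82}, ∂A = {82}.

Closed sets in (X, τ) are complements of opens:
  closed(X, τ) = {∅, {82}, {83}, {79, 82}, {80, 83}, {81, 82}, {82, 83}, {79, 81, 82}, {79, 82, 83}, {80, 82, 83}, {81, 82, 83}, {79, 80, 82, 83}, {79, 81, 82, 83}, {80, 81, 82, 83}, {79, 80, 81, 82, 83}}.
int(A) = ⋃ {U ∈ τ : U ⊆ A}. Opens contained in A: ∅, {79}, {81}, {79, 81}.
Taking the union of these: int(A) = {79, 81}.
cl(A) = ⋂ {C closed : A ⊆ C}. Closed sets containing A: {79, 81, 82}, {79, 81, 82, 83}, {79, 80, 81, 82, 83}.
Intersecting these: cl(A) = {79, 81, 82}.
∂A = cl(A) ∖ int(A) = {79, 81, 82} ∖ {79, 81} = {82}.


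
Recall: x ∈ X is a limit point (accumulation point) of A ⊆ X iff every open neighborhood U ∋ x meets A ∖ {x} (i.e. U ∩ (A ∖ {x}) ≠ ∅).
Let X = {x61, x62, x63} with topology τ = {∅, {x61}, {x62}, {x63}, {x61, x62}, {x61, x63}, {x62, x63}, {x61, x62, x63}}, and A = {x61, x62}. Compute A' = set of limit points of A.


A' = ∅

For each x ∈ X, list the open sets U ∈ τ with x ∈ U, then check whether U ∩ (A ∖ {x}) ≠ ∅ for every such U.
  x = x61: open {x61} ∋ x has {x61} ∩ (A ∖ {x61}) = ∅, so x is NOT a limit point.
  x = x62: open {x62} ∋ x has {x62} ∩ (A ∖ {x62}) = ∅, so x is NOT a limit point.
  x = x63: open {x63} ∋ x has {x63} ∩ (A ∖ {x63}) = ∅, so x is NOT a limit point.
Collecting: A' = ∅.


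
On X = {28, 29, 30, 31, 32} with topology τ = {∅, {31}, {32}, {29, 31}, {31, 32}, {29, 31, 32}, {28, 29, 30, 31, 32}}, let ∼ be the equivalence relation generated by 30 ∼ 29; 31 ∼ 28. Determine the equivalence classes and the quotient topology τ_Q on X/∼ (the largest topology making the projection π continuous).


X/∼ = {[28=31], [29=30], [32]}; |τ_Q| = 3.

Equivalence classes: [28=31], [29=30], [32].
Quotient map π: X → X/∼ sends 28 ↦ [28=31], 29 ↦ [29=30], 30 ↦ [29=30], 31 ↦ [28=31], 32 ↦ [32].
For each subset V ⊆ X/∼, compute π^{-1}(V) ⊆ X and check whether π^{-1}(V) ∈ τ. V is open in τ_Q iff π^{-1}(V) ∈ τ.
  V = {}: π^{-1}(V) = ∅ ∈ τ ✓.
  V = {[28=31]}: π^{-1}(V) = {28, 31} ∉ τ ✗.
  V = {[29=30]}: π^{-1}(V) = {29, 30} ∉ τ ✗.
  V = {[28=31], [29=30]}: π^{-1}(V) = {28, 29, 30, 31} ∉ τ ✗.
  V = {[32]}: π^{-1}(V) = {32} ∈ τ ✓.
  V = {[28=31], [32]}: π^{-1}(V) = {28, 31, 32} ∉ τ ✗.
  V = {[29=30], [32]}: π^{-1}(V) = {29, 30, 32} ∉ τ ✗.
  V = {[28=31], [29=30], [32]}: π^{-1}(V) = {28, 29, 30, 31, 32} ∈ τ ✓.
Open sets in the quotient: τ_Q = {{}, {[32]}, {[28=31], [29=30], [32]}} (3 elements).


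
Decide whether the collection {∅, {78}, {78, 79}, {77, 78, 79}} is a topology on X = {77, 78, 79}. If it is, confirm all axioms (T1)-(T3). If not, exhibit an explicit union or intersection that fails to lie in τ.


τ IS a topology on X.

Axiom (T1): ∅ ∈ τ? Yes; X ∈ τ? Yes.
Axiom (T2/T3): check pairwise unions and intersections of members of τ.
All pairwise intersections and unions checked — each lies in τ. Therefore τ satisfies (T1), (T2), (T3): it IS a topology on X.


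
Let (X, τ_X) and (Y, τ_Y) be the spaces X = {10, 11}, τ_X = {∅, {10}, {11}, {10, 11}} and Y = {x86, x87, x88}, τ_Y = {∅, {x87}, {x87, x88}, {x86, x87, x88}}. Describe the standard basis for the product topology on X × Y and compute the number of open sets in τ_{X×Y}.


Basis B = {∅ × ∅, {10} × {x87}, {11} × {x87}, {10} × {x87, x88}, {10, 11} × {x87}, {11} × {x87, x88}, {10} × {x86, x87, x88}, {11} × {x86, x87, x88}, {10, 11} × {x87, x88}, {10, 11} × {x86, x87, x88}}; |τ_{X×Y}| = 16.

Enumerate products U × V with U ∈ τ_X, V ∈ τ_Y (deduplicated):
  ∅ × ∅ = {} (∅)
  {10} × {x87} = {(10,x87)}
  {11} × {x87} = {(11,x87)}
  {10} × {x87, x88} = {(10,x87), (10,x88)}
  {10, 11} × {x87} = {(10,x87), (11,x87)}
  {11} × {x87, x88} = {(11,x87), (11,x88)}
  {10} × {x86, x87, x88} = {(10,x86), (10,x87), (10,x88)}
  {11} × {x86, x87, x88} = {(11,x86), (11,x87), (11,x88)}
  {10, 11} × {x87, x88} = {(10,x87), (10,x88), (11,x87), (11,x88)}
  {10, 11} × {x86, x87, x88} = {(10,x86), (10,x87), (10,x88), (11,x86), (11,x87), (11,x88)}
These 10 distinct sets form the basis B.
Close under arbitrary unions to get τ_{X×Y}; counting gives |τ_{X×Y}| = 16.


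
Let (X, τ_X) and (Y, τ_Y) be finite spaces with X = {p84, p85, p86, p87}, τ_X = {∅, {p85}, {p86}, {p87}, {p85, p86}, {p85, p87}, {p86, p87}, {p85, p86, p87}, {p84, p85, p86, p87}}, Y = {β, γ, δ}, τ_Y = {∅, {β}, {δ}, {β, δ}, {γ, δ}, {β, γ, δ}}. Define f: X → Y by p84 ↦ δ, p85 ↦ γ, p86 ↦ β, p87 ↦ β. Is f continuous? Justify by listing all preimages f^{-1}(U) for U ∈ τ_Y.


f is NOT continuous.

Compute f^{-1}(U) for each U ∈ τ_Y:
  U = ∅: f^{-1}(U) = ∅ ∈ τ_X ✓.
  U = {β}: f^{-1}(U) = {p86, p87} ∈ τ_X ✓.
  U = {δ}: f^{-1}(U) = {p84} ∉ τ_X ✗.
  U = {β, δ}: f^{-1}(U) = {p84, p86, p87} ∉ τ_X ✗.
  U = {γ, δ}: f^{-1}(U) = {p84, p85} ∉ τ_X ✗.
  U = {β, γ, δ}: f^{-1}(U) = {p84, p85, p86, p87} ∈ τ_X ✓.
Found U = {δ} with f^{-1}(U) = {p84} not in τ_X. Therefore f is NOT continuous.


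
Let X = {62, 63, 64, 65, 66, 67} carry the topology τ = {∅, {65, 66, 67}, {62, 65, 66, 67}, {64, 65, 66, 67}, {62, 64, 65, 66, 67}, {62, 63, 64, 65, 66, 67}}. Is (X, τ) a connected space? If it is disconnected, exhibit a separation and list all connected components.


(X, τ) is connected.

Find clopen sets (U ∈ τ with X ∖ U ∈ τ):
  U = ∅, X ∖ U = {62, 63, 64, 65, 66, 67} — both open, so U is clopen.
  U = {62, 63, 64, 65, 66, 67}, X ∖ U = ∅ — both open, so U is clopen.
Only trivial clopens (∅ and X) exist, so (X, τ) is connected.
Compute connected components by grouping points that agree on all clopens:
  component: {62, 63, 64, 65, 66, 67}


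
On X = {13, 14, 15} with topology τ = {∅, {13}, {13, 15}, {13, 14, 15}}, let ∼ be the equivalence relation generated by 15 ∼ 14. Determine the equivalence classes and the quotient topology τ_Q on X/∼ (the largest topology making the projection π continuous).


X/∼ = {[13], [14=15]}; |τ_Q| = 3.

Equivalence classes: [13], [14=15].
Quotient map π: X → X/∼ sends 13 ↦ [13], 14 ↦ [14=15], 15 ↦ [14=15].
For each subset V ⊆ X/∼, compute π^{-1}(V) ⊆ X and check whether π^{-1}(V) ∈ τ. V is open in τ_Q iff π^{-1}(V) ∈ τ.
  V = {}: π^{-1}(V) = ∅ ∈ τ ✓.
  V = {[13]}: π^{-1}(V) = {13} ∈ τ ✓.
  V = {[14=15]}: π^{-1}(V) = {14, 15} ∉ τ ✗.
  V = {[13], [14=15]}: π^{-1}(V) = {13, 14, 15} ∈ τ ✓.
Open sets in the quotient: τ_Q = {{}, {[13]}, {[13], [14=15]}} (3 elements).


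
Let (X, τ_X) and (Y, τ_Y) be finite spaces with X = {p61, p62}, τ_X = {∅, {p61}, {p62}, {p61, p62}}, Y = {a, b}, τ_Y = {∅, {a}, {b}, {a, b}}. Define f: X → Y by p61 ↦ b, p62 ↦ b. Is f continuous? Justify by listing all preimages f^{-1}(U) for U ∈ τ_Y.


f IS continuous.

Compute f^{-1}(U) for each U ∈ τ_Y:
  U = ∅: f^{-1}(U) = ∅ ∈ τ_X ✓.
  U = {a}: f^{-1}(U) = ∅ ∈ τ_X ✓.
  U = {b}: f^{-1}(U) = {p61, p62} ∈ τ_X ✓.
  U = {a, b}: f^{-1}(U) = {p61, p62} ∈ τ_X ✓.
Every preimage lies in τ_X, so f IS continuous.


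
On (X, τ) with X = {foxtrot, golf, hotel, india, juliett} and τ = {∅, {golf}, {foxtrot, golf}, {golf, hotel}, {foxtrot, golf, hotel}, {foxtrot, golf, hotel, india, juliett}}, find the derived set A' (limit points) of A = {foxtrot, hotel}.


A' = {india, juliett}

For each x ∈ X, list the open sets U ∈ τ with x ∈ U, then check whether U ∩ (A ∖ {x}) ≠ ∅ for every such U.
  x = foxtrot: open {foxtrot, golf} ∋ x has {foxtrot, golf} ∩ (A ∖ {foxtrot}) = ∅, so x is NOT a limit point.
  x = golf: open {golf} ∋ x has {golf} ∩ (A ∖ {golf}) = ∅, so x is NOT a limit point.
  x = hotel: open {golf, hotel} ∋ x has {golf, hotel} ∩ (A ∖ {hotel}) = ∅, so x is NOT a limit point.
  x = india: opens ∋ x are {foxtrot, golf, hotel, india, juliett}; each meets A ∖ {india}, so x IS a limit point.
  x = juliett: opens ∋ x are {foxtrot, golf, hotel, india, juliett}; each meets A ∖ {juliett}, so x IS a limit point.
Collecting: A' = {india, juliett}.


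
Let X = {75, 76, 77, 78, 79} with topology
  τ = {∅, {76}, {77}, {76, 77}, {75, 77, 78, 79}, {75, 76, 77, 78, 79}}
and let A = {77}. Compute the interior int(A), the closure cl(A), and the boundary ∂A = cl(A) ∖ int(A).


int(A) = {77}, cl(A) = {75, 77, 78, 79}, ∂A = {75, 78, 79}.

Closed sets in (X, τ) are complements of opens:
  closed(X, τ) = {∅, {76}, {75, 78, 79}, {75, 76, 78, 79}, {75, 77, 78, 79}, {75, 76, 77, 78, 79}}.
int(A) = ⋃ {U ∈ τ : U ⊆ A}. Opens contained in A: ∅, {77}.
Taking the union of these: int(A) = {77}.
cl(A) = ⋂ {C closed : A ⊆ C}. Closed sets containing A: {75, 77, 78, 79}, {75, 76, 77, 78, 79}.
Intersecting these: cl(A) = {75, 77, 78, 79}.
∂A = cl(A) ∖ int(A) = {75, 77, 78, 79} ∖ {77} = {75, 78, 79}.


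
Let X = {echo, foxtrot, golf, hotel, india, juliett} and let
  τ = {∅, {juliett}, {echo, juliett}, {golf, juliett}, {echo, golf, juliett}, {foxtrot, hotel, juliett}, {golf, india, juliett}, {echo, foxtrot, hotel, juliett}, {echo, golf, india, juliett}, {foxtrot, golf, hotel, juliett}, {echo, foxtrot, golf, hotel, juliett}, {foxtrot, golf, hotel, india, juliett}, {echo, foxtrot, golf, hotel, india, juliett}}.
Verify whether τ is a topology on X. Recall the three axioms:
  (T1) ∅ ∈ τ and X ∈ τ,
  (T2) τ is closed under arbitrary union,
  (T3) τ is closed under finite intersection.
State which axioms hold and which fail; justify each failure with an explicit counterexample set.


τ IS a topology on X.

Axiom (T1): ∅ ∈ τ? Yes; X ∈ τ? Yes.
Axiom (T2/T3): check pairwise unions and intersections of members of τ.
All pairwise intersections and unions checked — each lies in τ. Therefore τ satisfies (T1), (T2), (T3): it IS a topology on X.


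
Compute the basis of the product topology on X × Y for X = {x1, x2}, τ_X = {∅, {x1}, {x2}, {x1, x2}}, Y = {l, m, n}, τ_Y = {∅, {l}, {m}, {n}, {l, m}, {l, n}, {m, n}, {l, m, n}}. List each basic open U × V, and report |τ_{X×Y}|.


Basis B = {∅ × ∅, {x1} × {l}, {x1} × {m}, {x1} × {n}, {x2} × {l}, {x2} × {m}, {x2} × {n}, {x1} × {l, m}, {x1} × {l, n}, {x1, x2} × {l}, {x1} × {m, n}, {x1, x2} × {m}, {x1, x2} × {n}, {x2} × {l, m}, {x2} × {l, n}, {x2} × {m, n}, {x1} × {l, m, n}, {x2} × {l, m, n}, {x1, x2} × {l, m}, {x1, x2} × {l, n}, {x1, x2} × {m, n}, {x1, x2} × {l, m, n}}; |τ_{X×Y}| = 64.

Enumerate products U × V with U ∈ τ_X, V ∈ τ_Y (deduplicated):
  ∅ × ∅ = {} (∅)
  {x1} × {l} = {(x1,l)}
  {x1} × {m} = {(x1,m)}
  {x1} × {n} = {(x1,n)}
  {x2} × {l} = {(x2,l)}
  {x2} × {m} = {(x2,m)}
  {x2} × {n} = {(x2,n)}
  {x1} × {l, m} = {(x1,l), (x1,m)}
  {x1} × {l, n} = {(x1,l), (x1,n)}
  {x1, x2} × {l} = {(x1,l), (x2,l)}
  {x1} × {m, n} = {(x1,m), (x1,n)}
  {x1, x2} × {m} = {(x1,m), (x2,m)}
  {x1, x2} × {n} = {(x1,n), (x2,n)}
  {x2} × {l, m} = {(x2,l), (x2,m)}
  {x2} × {l, n} = {(x2,l), (x2,n)}
  {x2} × {m, n} = {(x2,m), (x2,n)}
  {x1} × {l, m, n} = {(x1,l), (x1,m), (x1,n)}
  {x2} × {l, m, n} = {(x2,l), (x2,m), (x2,n)}
  {x1, x2} × {l, m} = {(x1,l), (x1,m), (x2,l), (x2,m)}
  {x1, x2} × {l, n} = {(x1,l), (x1,n), (x2,l), (x2,n)}
  {x1, x2} × {m, n} = {(x1,m), (x1,n), (x2,m), (x2,n)}
  {x1, x2} × {l, m, n} = {(x1,l), (x1,m), (x1,n), (x2,l), (x2,m), (x2,n)}
These 22 distinct sets form the basis B.
Close under arbitrary unions to get τ_{X×Y}; counting gives |τ_{X×Y}| = 64.


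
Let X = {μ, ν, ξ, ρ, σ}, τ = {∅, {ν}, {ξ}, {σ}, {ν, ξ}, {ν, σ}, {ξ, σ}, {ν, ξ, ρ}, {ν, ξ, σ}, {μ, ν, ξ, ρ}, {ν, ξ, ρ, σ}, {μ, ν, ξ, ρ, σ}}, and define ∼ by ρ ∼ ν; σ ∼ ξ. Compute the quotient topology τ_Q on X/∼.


X/∼ = {[μ], [ν=ρ], [ξ=σ]}; |τ_Q| = 4.

Equivalence classes: [μ], [ν=ρ], [ξ=σ].
Quotient map π: X → X/∼ sends μ ↦ [μ], ν ↦ [ν=ρ], ξ ↦ [ξ=σ], ρ ↦ [ν=ρ], σ ↦ [ξ=σ].
For each subset V ⊆ X/∼, compute π^{-1}(V) ⊆ X and check whether π^{-1}(V) ∈ τ. V is open in τ_Q iff π^{-1}(V) ∈ τ.
  V = {}: π^{-1}(V) = ∅ ∈ τ ✓.
  V = {[μ]}: π^{-1}(V) = {μ} ∉ τ ✗.
  V = {[ν=ρ]}: π^{-1}(V) = {ν, ρ} ∉ τ ✗.
  V = {[μ], [ν=ρ]}: π^{-1}(V) = {μ, ν, ρ} ∉ τ ✗.
  V = {[ξ=σ]}: π^{-1}(V) = {ξ, σ} ∈ τ ✓.
  V = {[μ], [ξ=σ]}: π^{-1}(V) = {μ, ξ, σ} ∉ τ ✗.
  V = {[ν=ρ], [ξ=σ]}: π^{-1}(V) = {ν, ξ, ρ, σ} ∈ τ ✓.
  V = {[μ], [ν=ρ], [ξ=σ]}: π^{-1}(V) = {μ, ν, ξ, ρ, σ} ∈ τ ✓.
Open sets in the quotient: τ_Q = {{}, {[ξ=σ]}, {[ν=ρ], [ξ=σ]}, {[μ], [ν=ρ], [ξ=σ]}} (4 elements).


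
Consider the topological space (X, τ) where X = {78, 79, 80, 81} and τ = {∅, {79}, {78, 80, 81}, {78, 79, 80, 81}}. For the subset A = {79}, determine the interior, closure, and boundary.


int(A) = {79}, cl(A) = {79}, ∂A = ∅.

Closed sets in (X, τ) are complements of opens:
  closed(X, τ) = {∅, {79}, {78, 80, 81}, {78, 79, 80, 81}}.
int(A) = ⋃ {U ∈ τ : U ⊆ A}. Opens contained in A: ∅, {79}.
Taking the union of these: int(A) = {79}.
cl(A) = ⋂ {C closed : A ⊆ C}. Closed sets containing A: {79}, {78, 79, 80, 81}.
Intersecting these: cl(A) = {79}.
∂A = cl(A) ∖ int(A) = {79} ∖ {79} = ∅.


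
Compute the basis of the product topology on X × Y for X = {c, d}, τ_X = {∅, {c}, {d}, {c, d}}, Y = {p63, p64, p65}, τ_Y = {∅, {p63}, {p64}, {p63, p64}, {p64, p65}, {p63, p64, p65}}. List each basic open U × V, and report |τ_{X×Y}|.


Basis B = {∅ × ∅, {c} × {p63}, {c} × {p64}, {d} × {p63}, {d} × {p64}, {c} × {p63, p64}, {c, d} × {p63}, {c} × {p64, p65}, {c, d} × {p64}, {d} × {p63, p64}, {d} × {p64, p65}, {c} × {p63, p64, p65}, {d} × {p63, p64, p65}, {c, d} × {p63, p64}, {c, d} × {p64, p65}, {c, d} × {p63, p64, p65}}; |τ_{X×Y}| = 36.

Enumerate products U × V with U ∈ τ_X, V ∈ τ_Y (deduplicated):
  ∅ × ∅ = {} (∅)
  {c} × {p63} = {(c,p63)}
  {c} × {p64} = {(c,p64)}
  {d} × {p63} = {(d,p63)}
  {d} × {p64} = {(d,p64)}
  {c} × {p63, p64} = {(c,p63), (c,p64)}
  {c, d} × {p63} = {(c,p63), (d,p63)}
  {c} × {p64, p65} = {(c,p64), (c,p65)}
  {c, d} × {p64} = {(c,p64), (d,p64)}
  {d} × {p63, p64} = {(d,p63), (d,p64)}
  {d} × {p64, p65} = {(d,p64), (d,p65)}
  {c} × {p63, p64, p65} = {(c,p63), (c,p64), (c,p65)}
  {d} × {p63, p64, p65} = {(d,p63), (d,p64), (d,p65)}
  {c, d} × {p63, p64} = {(c,p63), (c,p64), (d,p63), (d,p64)}
  {c, d} × {p64, p65} = {(c,p64), (c,p65), (d,p64), (d,p65)}
  {c, d} × {p63, p64, p65} = {(c,p63), (c,p64), (c,p65), (d,p63), (d,p64), (d,p65)}
These 16 distinct sets form the basis B.
Close under arbitrary unions to get τ_{X×Y}; counting gives |τ_{X×Y}| = 36.


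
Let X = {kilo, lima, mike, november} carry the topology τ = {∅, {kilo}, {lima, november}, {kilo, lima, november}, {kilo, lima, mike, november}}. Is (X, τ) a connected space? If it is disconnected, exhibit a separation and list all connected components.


(X, τ) is connected.

Find clopen sets (U ∈ τ with X ∖ U ∈ τ):
  U = ∅, X ∖ U = {kilo, lima, mike, november} — both open, so U is clopen.
  U = {kilo, lima, mike, november}, X ∖ U = ∅ — both open, so U is clopen.
Only trivial clopens (∅ and X) exist, so (X, τ) is connected.
Compute connected components by grouping points that agree on all clopens:
  component: {kilo, lima, mike, november}


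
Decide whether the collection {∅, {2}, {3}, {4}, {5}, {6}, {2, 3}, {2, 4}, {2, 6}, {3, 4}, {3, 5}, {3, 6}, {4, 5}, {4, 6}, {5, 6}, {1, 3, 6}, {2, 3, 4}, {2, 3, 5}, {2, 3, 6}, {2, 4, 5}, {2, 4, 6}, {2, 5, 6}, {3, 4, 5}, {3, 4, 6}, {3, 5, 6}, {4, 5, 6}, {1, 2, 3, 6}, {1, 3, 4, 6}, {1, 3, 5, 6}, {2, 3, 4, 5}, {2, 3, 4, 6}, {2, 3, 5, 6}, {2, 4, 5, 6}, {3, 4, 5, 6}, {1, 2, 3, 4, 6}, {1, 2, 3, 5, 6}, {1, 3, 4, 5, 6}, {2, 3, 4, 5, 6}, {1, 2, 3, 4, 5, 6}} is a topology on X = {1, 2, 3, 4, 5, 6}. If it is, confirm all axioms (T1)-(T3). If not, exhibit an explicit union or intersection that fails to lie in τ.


τ is NOT a topology on X.

Axiom (T1): ∅ ∈ τ? Yes; X ∈ τ? Yes.
Axiom (T2/T3): check pairwise unions and intersections of members of τ.
Counterexample for (T2): {2} ∪ {5} = {2, 5} ∉ τ. Therefore τ is NOT a topology.


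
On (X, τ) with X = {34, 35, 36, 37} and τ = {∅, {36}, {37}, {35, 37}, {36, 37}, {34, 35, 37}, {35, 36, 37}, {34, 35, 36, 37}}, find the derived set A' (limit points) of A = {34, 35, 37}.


A' = {34, 35}

For each x ∈ X, list the open sets U ∈ τ with x ∈ U, then check whether U ∩ (A ∖ {x}) ≠ ∅ for every such U.
  x = 34: opens ∋ x are {34, 35, 37}, {34, 35, 36, 37}; each meets A ∖ {34}, so x IS a limit point.
  x = 35: opens ∋ x are {35, 37}, {34, 35, 37}, {35, 36, 37}, {34, 35, 36, 37}; each meets A ∖ {35}, so x IS a limit point.
  x = 36: open {36} ∋ x has {36} ∩ (A ∖ {36}) = ∅, so x is NOT a limit point.
  x = 37: open {37} ∋ x has {37} ∩ (A ∖ {37}) = ∅, so x is NOT a limit point.
Collecting: A' = {34, 35}.


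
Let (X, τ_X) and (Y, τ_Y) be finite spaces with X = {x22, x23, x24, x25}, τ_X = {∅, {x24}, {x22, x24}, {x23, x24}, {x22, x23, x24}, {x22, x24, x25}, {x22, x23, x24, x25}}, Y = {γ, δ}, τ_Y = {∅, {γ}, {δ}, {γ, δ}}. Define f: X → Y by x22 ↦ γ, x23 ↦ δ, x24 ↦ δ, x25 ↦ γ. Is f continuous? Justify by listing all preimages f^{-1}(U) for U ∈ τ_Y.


f is NOT continuous.

Compute f^{-1}(U) for each U ∈ τ_Y:
  U = ∅: f^{-1}(U) = ∅ ∈ τ_X ✓.
  U = {γ}: f^{-1}(U) = {x22, x25} ∉ τ_X ✗.
  U = {δ}: f^{-1}(U) = {x23, x24} ∈ τ_X ✓.
  U = {γ, δ}: f^{-1}(U) = {x22, x23, x24, x25} ∈ τ_X ✓.
Found U = {γ} with f^{-1}(U) = {x22, x25} not in τ_X. Therefore f is NOT continuous.


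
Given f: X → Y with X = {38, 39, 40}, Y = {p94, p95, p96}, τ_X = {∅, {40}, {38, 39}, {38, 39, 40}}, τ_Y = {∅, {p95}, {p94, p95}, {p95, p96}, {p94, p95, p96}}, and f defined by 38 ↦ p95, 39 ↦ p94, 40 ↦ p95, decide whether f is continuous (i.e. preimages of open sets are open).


f is NOT continuous.

Compute f^{-1}(U) for each U ∈ τ_Y:
  U = ∅: f^{-1}(U) = ∅ ∈ τ_X ✓.
  U = {p95}: f^{-1}(U) = {38, 40} ∉ τ_X ✗.
  U = {p94, p95}: f^{-1}(U) = {38, 39, 40} ∈ τ_X ✓.
  U = {p95, p96}: f^{-1}(U) = {38, 40} ∉ τ_X ✗.
  U = {p94, p95, p96}: f^{-1}(U) = {38, 39, 40} ∈ τ_X ✓.
Found U = {p95} with f^{-1}(U) = {38, 40} not in τ_X. Therefore f is NOT continuous.


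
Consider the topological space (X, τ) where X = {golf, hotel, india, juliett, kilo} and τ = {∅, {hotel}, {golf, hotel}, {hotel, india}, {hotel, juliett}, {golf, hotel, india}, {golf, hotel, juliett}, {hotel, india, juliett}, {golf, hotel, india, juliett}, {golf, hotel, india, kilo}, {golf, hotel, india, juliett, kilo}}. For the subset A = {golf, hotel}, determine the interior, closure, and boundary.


int(A) = {golf, hotel}, cl(A) = {golf, hotel, india, juliett, kilo}, ∂A = {india, juliett, kilo}.

Closed sets in (X, τ) are complements of opens:
  closed(X, τ) = {∅, {juliett}, {kilo}, {golf, kilo}, {india, kilo}, {juliett, kilo}, {golf, india, kilo}, {golf, juliett, kilo}, {india, juliett, kilo}, {golf, india, juliett, kilo}, {golf, hotel, india, juliett, kilo}}.
int(A) = ⋃ {U ∈ τ : U ⊆ A}. Opens contained in A: ∅, {hotel}, {golf, hotel}.
Taking the union of these: int(A) = {golf, hotel}.
cl(A) = ⋂ {C closed : A ⊆ C}. Closed sets containing A: {golf, hotel, india, juliett, kilo}.
Intersecting these: cl(A) = {golf, hotel, india, juliett, kilo}.
∂A = cl(A) ∖ int(A) = {golf, hotel, india, juliett, kilo} ∖ {golf, hotel} = {india, juliett, kilo}.


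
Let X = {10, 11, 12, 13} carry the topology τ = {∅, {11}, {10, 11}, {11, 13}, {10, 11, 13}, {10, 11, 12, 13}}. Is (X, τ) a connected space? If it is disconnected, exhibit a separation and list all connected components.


(X, τ) is connected.

Find clopen sets (U ∈ τ with X ∖ U ∈ τ):
  U = ∅, X ∖ U = {10, 11, 12, 13} — both open, so U is clopen.
  U = {10, 11, 12, 13}, X ∖ U = ∅ — both open, so U is clopen.
Only trivial clopens (∅ and X) exist, so (X, τ) is connected.
Compute connected components by grouping points that agree on all clopens:
  component: {10, 11, 12, 13}


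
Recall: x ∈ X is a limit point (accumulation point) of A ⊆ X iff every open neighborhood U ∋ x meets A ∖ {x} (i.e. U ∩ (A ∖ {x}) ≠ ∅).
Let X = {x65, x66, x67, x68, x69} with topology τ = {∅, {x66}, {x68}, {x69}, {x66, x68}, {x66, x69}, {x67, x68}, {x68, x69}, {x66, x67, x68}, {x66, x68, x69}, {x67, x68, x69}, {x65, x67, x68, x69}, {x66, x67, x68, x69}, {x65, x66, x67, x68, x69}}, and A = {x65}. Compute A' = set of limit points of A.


A' = ∅

For each x ∈ X, list the open sets U ∈ τ with x ∈ U, then check whether U ∩ (A ∖ {x}) ≠ ∅ for every such U.
  x = x65: open {x65, x67, x68, x69} ∋ x has {x65, x67, x68, x69} ∩ (A ∖ {x65}) = ∅, so x is NOT a limit point.
  x = x66: open {x66} ∋ x has {x66} ∩ (A ∖ {x66}) = ∅, so x is NOT a limit point.
  x = x67: open {x67, x68} ∋ x has {x67, x68} ∩ (A ∖ {x67}) = ∅, so x is NOT a limit point.
  x = x68: open {x68} ∋ x has {x68} ∩ (A ∖ {x68}) = ∅, so x is NOT a limit point.
  x = x69: open {x69} ∋ x has {x69} ∩ (A ∖ {x69}) = ∅, so x is NOT a limit point.
Collecting: A' = ∅.


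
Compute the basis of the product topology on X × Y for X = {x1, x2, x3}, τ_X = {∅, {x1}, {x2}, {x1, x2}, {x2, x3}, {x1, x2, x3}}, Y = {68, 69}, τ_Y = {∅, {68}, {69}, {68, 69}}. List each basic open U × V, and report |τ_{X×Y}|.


Basis B = {∅ × ∅, {x1} × {68}, {x1} × {69}, {x2} × {68}, {x2} × {69}, {x1} × {68, 69}, {x1, x2} × {68}, {x1, x2} × {69}, {x2} × {68, 69}, {x2, x3} × {68}, {x2, x3} × {69}, {x1, x2, x3} × {68}, {x1, x2, x3} × {69}, {x1, x2} × {68, 69}, {x2, x3} × {68, 69}, {x1, x2, x3} × {68, 69}}; |τ_{X×Y}| = 36.

Enumerate products U × V with U ∈ τ_X, V ∈ τ_Y (deduplicated):
  ∅ × ∅ = {} (∅)
  {x1} × {68} = {(x1,68)}
  {x1} × {69} = {(x1,69)}
  {x2} × {68} = {(x2,68)}
  {x2} × {69} = {(x2,69)}
  {x1} × {68, 69} = {(x1,68), (x1,69)}
  {x1, x2} × {68} = {(x1,68), (x2,68)}
  {x1, x2} × {69} = {(x1,69), (x2,69)}
  {x2} × {68, 69} = {(x2,68), (x2,69)}
  {x2, x3} × {68} = {(x2,68), (x3,68)}
  {x2, x3} × {69} = {(x2,69), (x3,69)}
  {x1, x2, x3} × {68} = {(x1,68), (x2,68), (x3,68)}
  {x1, x2, x3} × {69} = {(x1,69), (x2,69), (x3,69)}
  {x1, x2} × {68, 69} = {(x1,68), (x1,69), (x2,68), (x2,69)}
  {x2, x3} × {68, 69} = {(x2,68), (x2,69), (x3,68), (x3,69)}
  {x1, x2, x3} × {68, 69} = {(x1,68), (x1,69), (x2,68), (x2,69), (x3,68), (x3,69)}
These 16 distinct sets form the basis B.
Close under arbitrary unions to get τ_{X×Y}; counting gives |τ_{X×Y}| = 36.


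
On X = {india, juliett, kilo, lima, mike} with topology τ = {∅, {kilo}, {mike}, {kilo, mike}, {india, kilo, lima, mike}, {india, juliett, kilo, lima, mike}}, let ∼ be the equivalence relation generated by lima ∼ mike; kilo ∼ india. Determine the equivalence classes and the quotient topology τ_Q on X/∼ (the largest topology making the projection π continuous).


X/∼ = {[india=kilo], [juliett], [lima=mike]}; |τ_Q| = 3.

Equivalence classes: [india=kilo], [juliett], [lima=mike].
Quotient map π: X → X/∼ sends india ↦ [india=kilo], juliett ↦ [juliett], kilo ↦ [india=kilo], lima ↦ [lima=mike], mike ↦ [lima=mike].
For each subset V ⊆ X/∼, compute π^{-1}(V) ⊆ X and check whether π^{-1}(V) ∈ τ. V is open in τ_Q iff π^{-1}(V) ∈ τ.
  V = {}: π^{-1}(V) = ∅ ∈ τ ✓.
  V = {[india=kilo]}: π^{-1}(V) = {india, kilo} ∉ τ ✗.
  V = {[juliett]}: π^{-1}(V) = {juliett} ∉ τ ✗.
  V = {[india=kilo], [juliett]}: π^{-1}(V) = {india, juliett, kilo} ∉ τ ✗.
  V = {[lima=mike]}: π^{-1}(V) = {lima, mike} ∉ τ ✗.
  V = {[india=kilo], [lima=mike]}: π^{-1}(V) = {india, kilo, lima, mike} ∈ τ ✓.
  V = {[juliett], [lima=mike]}: π^{-1}(V) = {juliett, lima, mike} ∉ τ ✗.
  V = {[india=kilo], [juliett], [lima=mike]}: π^{-1}(V) = {india, juliett, kilo, lima, mike} ∈ τ ✓.
Open sets in the quotient: τ_Q = {{}, {[india=kilo], [lima=mike]}, {[india=kilo], [juliett], [lima=mike]}} (3 elements).


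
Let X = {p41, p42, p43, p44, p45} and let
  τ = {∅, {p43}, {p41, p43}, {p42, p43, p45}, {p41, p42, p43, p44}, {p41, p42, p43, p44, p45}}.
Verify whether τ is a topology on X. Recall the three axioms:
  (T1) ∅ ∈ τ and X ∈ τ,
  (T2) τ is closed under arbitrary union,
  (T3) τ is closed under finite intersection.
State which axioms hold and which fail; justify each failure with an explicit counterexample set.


τ is NOT a topology on X.

Axiom (T1): ∅ ∈ τ? Yes; X ∈ τ? Yes.
Axiom (T2/T3): check pairwise unions and intersections of members of τ.
Counterexample for (T2): {p41, p43} ∪ {p42, p43, p45} = {p41, p42, p43, p45} ∉ τ. Therefore τ is NOT a topology.


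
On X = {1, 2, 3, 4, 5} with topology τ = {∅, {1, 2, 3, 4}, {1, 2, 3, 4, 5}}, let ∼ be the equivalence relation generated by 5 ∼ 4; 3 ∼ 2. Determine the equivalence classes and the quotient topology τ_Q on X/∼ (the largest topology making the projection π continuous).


X/∼ = {[1], [2=3], [4=5]}; |τ_Q| = 2.

Equivalence classes: [1], [2=3], [4=5].
Quotient map π: X → X/∼ sends 1 ↦ [1], 2 ↦ [2=3], 3 ↦ [2=3], 4 ↦ [4=5], 5 ↦ [4=5].
For each subset V ⊆ X/∼, compute π^{-1}(V) ⊆ X and check whether π^{-1}(V) ∈ τ. V is open in τ_Q iff π^{-1}(V) ∈ τ.
  V = {}: π^{-1}(V) = ∅ ∈ τ ✓.
  V = {[1]}: π^{-1}(V) = {1} ∉ τ ✗.
  V = {[2=3]}: π^{-1}(V) = {2, 3} ∉ τ ✗.
  V = {[1], [2=3]}: π^{-1}(V) = {1, 2, 3} ∉ τ ✗.
  V = {[4=5]}: π^{-1}(V) = {4, 5} ∉ τ ✗.
  V = {[1], [4=5]}: π^{-1}(V) = {1, 4, 5} ∉ τ ✗.
  V = {[2=3], [4=5]}: π^{-1}(V) = {2, 3, 4, 5} ∉ τ ✗.
  V = {[1], [2=3], [4=5]}: π^{-1}(V) = {1, 2, 3, 4, 5} ∈ τ ✓.
Open sets in the quotient: τ_Q = {{}, {[1], [2=3], [4=5]}} (2 elements).


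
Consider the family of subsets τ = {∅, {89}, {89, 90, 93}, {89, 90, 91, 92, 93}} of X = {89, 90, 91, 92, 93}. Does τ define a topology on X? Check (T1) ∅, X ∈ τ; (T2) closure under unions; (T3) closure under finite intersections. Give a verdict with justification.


τ IS a topology on X.

Axiom (T1): ∅ ∈ τ? Yes; X ∈ τ? Yes.
Axiom (T2/T3): check pairwise unions and intersections of members of τ.
All pairwise intersections and unions checked — each lies in τ. Therefore τ satisfies (T1), (T2), (T3): it IS a topology on X.


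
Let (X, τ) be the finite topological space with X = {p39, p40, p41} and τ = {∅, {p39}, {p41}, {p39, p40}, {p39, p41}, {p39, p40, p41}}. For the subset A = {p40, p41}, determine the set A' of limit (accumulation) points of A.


A' = ∅

For each x ∈ X, list the open sets U ∈ τ with x ∈ U, then check whether U ∩ (A ∖ {x}) ≠ ∅ for every such U.
  x = p39: open {p39} ∋ x has {p39} ∩ (A ∖ {p39}) = ∅, so x is NOT a limit point.
  x = p40: open {p39, p40} ∋ x has {p39, p40} ∩ (A ∖ {p40}) = ∅, so x is NOT a limit point.
  x = p41: open {p41} ∋ x has {p41} ∩ (A ∖ {p41}) = ∅, so x is NOT a limit point.
Collecting: A' = ∅.


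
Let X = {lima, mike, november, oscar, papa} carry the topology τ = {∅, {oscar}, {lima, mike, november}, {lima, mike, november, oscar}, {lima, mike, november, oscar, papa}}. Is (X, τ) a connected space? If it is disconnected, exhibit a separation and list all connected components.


(X, τ) is connected.

Find clopen sets (U ∈ τ with X ∖ U ∈ τ):
  U = ∅, X ∖ U = {lima, mike, november, oscar, papa} — both open, so U is clopen.
  U = {lima, mike, november, oscar, papa}, X ∖ U = ∅ — both open, so U is clopen.
Only trivial clopens (∅ and X) exist, so (X, τ) is connected.
Compute connected components by grouping points that agree on all clopens:
  component: {lima, mike, november, oscar, papa}


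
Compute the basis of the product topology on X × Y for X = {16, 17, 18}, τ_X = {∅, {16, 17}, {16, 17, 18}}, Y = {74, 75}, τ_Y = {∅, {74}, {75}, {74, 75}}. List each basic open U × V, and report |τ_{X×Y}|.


Basis B = {∅ × ∅, {16, 17} × {74}, {16, 17} × {75}, {16, 17, 18} × {74}, {16, 17, 18} × {75}, {16, 17} × {74, 75}, {16, 17, 18} × {74, 75}}; |τ_{X×Y}| = 9.

Enumerate products U × V with U ∈ τ_X, V ∈ τ_Y (deduplicated):
  ∅ × ∅ = {} (∅)
  {16, 17} × {74} = {(16,74), (17,74)}
  {16, 17} × {75} = {(16,75), (17,75)}
  {16, 17, 18} × {74} = {(16,74), (17,74), (18,74)}
  {16, 17, 18} × {75} = {(16,75), (17,75), (18,75)}
  {16, 17} × {74, 75} = {(16,74), (16,75), (17,74), (17,75)}
  {16, 17, 18} × {74, 75} = {(16,74), (16,75), (17,74), (17,75), (18,74), (18,75)}
These 7 distinct sets form the basis B.
Close under arbitrary unions to get τ_{X×Y}; counting gives |τ_{X×Y}| = 9.


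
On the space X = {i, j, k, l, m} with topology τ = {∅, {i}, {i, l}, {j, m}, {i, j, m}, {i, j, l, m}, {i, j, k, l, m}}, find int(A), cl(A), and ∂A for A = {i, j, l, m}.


int(A) = {i, j, l, m}, cl(A) = {i, j, k, l, m}, ∂A = {k}.

Closed sets in (X, τ) are complements of opens:
  closed(X, τ) = {∅, {k}, {k, l}, {i, k, l}, {j, k, m}, {j, k, l, m}, {i, j, k, l, m}}.
int(A) = ⋃ {U ∈ τ : U ⊆ A}. Opens contained in A: ∅, {i}, {i, l}, {j, m}, {i, j, m}, {i, j, l, m}.
Taking the union of these: int(A) = {i, j, l, m}.
cl(A) = ⋂ {C closed : A ⊆ C}. Closed sets containing A: {i, j, k, l, m}.
Intersecting these: cl(A) = {i, j, k, l, m}.
∂A = cl(A) ∖ int(A) = {i, j, k, l, m} ∖ {i, j, l, m} = {k}.


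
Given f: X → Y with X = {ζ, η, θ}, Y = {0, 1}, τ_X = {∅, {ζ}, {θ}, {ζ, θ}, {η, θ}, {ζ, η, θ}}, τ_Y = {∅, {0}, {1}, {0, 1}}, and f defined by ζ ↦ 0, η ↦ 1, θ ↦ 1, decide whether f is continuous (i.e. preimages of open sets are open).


f IS continuous.

Compute f^{-1}(U) for each U ∈ τ_Y:
  U = ∅: f^{-1}(U) = ∅ ∈ τ_X ✓.
  U = {0}: f^{-1}(U) = {ζ} ∈ τ_X ✓.
  U = {1}: f^{-1}(U) = {η, θ} ∈ τ_X ✓.
  U = {0, 1}: f^{-1}(U) = {ζ, η, θ} ∈ τ_X ✓.
Every preimage lies in τ_X, so f IS continuous.


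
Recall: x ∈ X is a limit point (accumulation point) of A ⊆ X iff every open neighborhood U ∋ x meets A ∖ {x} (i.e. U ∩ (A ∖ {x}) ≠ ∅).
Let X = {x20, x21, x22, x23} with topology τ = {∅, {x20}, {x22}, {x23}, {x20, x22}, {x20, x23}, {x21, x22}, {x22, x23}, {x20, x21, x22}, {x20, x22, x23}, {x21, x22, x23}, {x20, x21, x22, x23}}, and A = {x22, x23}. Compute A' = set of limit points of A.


A' = {x21}

For each x ∈ X, list the open sets U ∈ τ with x ∈ U, then check whether U ∩ (A ∖ {x}) ≠ ∅ for every such U.
  x = x20: open {x20} ∋ x has {x20} ∩ (A ∖ {x20}) = ∅, so x is NOT a limit point.
  x = x21: opens ∋ x are {x21, x22}, {x20, x21, x22}, {x21, x22, x23}, {x20, x21, x22, x23}; each meets A ∖ {x21}, so x IS a limit point.
  x = x22: open {x22} ∋ x has {x22} ∩ (A ∖ {x22}) = ∅, so x is NOT a limit point.
  x = x23: open {x23} ∋ x has {x23} ∩ (A ∖ {x23}) = ∅, so x is NOT a limit point.
Collecting: A' = {x21}.


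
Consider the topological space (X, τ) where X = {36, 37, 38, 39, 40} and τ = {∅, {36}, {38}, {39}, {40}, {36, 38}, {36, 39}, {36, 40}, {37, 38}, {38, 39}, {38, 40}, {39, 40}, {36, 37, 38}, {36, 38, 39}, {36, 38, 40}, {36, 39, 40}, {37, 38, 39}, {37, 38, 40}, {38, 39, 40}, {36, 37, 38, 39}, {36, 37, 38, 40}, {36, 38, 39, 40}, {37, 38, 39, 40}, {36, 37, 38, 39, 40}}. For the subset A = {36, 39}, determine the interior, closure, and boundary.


int(A) = {36, 39}, cl(A) = {36, 39}, ∂A = ∅.

Closed sets in (X, τ) are complements of opens:
  closed(X, τ) = {∅, {36}, {37}, {39}, {40}, {36, 37}, {36, 39}, {36, 40}, {37, 38}, {37, 39}, {37, 40}, {39, 40}, {36, 37, 38}, {36, 37, 39}, {36, 37, 40}, {36, 39, 40}, {37, 38, 39}, {37, 38, 40}, {37, 39, 40}, {36, 37, 38, 39}, {36, 37, 38, 40}, {36, 37, 39, 40}, {37, 38, 39, 40}, {36, 37, 38, 39, 40}}.
int(A) = ⋃ {U ∈ τ : U ⊆ A}. Opens contained in A: ∅, {36}, {39}, {36, 39}.
Taking the union of these: int(A) = {36, 39}.
cl(A) = ⋂ {C closed : A ⊆ C}. Closed sets containing A: {36, 39}, {36, 37, 39}, {36, 39, 40}, {36, 37, 38, 39}, {36, 37, 39, 40}, {36, 37, 38, 39, 40}.
Intersecting these: cl(A) = {36, 39}.
∂A = cl(A) ∖ int(A) = {36, 39} ∖ {36, 39} = ∅.


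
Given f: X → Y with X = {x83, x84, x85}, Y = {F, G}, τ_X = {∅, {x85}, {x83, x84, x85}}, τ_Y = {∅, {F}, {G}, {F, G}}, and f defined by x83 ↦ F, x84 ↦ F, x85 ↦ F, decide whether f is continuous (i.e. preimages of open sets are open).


f IS continuous.

Compute f^{-1}(U) for each U ∈ τ_Y:
  U = ∅: f^{-1}(U) = ∅ ∈ τ_X ✓.
  U = {F}: f^{-1}(U) = {x83, x84, x85} ∈ τ_X ✓.
  U = {G}: f^{-1}(U) = ∅ ∈ τ_X ✓.
  U = {F, G}: f^{-1}(U) = {x83, x84, x85} ∈ τ_X ✓.
Every preimage lies in τ_X, so f IS continuous.


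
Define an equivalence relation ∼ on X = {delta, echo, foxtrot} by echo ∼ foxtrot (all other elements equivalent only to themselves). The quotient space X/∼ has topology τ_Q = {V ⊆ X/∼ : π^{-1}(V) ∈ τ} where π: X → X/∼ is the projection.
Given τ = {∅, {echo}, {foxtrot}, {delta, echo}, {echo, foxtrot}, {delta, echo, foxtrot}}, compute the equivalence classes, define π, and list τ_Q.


X/∼ = {[delta], [echo=foxtrot]}; |τ_Q| = 3.

Equivalence classes: [delta], [echo=foxtrot].
Quotient map π: X → X/∼ sends delta ↦ [delta], echo ↦ [echo=foxtrot], foxtrot ↦ [echo=foxtrot].
For each subset V ⊆ X/∼, compute π^{-1}(V) ⊆ X and check whether π^{-1}(V) ∈ τ. V is open in τ_Q iff π^{-1}(V) ∈ τ.
  V = {}: π^{-1}(V) = ∅ ∈ τ ✓.
  V = {[delta]}: π^{-1}(V) = {delta} ∉ τ ✗.
  V = {[echo=foxtrot]}: π^{-1}(V) = {echo, foxtrot} ∈ τ ✓.
  V = {[delta], [echo=foxtrot]}: π^{-1}(V) = {delta, echo, foxtrot} ∈ τ ✓.
Open sets in the quotient: τ_Q = {{}, {[echo=foxtrot]}, {[delta], [echo=foxtrot]}} (3 elements).


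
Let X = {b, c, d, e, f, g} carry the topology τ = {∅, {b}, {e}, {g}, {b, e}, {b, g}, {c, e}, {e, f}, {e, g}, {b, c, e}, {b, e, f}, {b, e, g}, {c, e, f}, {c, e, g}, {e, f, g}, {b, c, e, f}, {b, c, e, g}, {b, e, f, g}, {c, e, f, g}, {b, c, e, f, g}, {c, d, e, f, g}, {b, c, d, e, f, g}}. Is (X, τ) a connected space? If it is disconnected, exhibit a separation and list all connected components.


(X, τ) is disconnected; components = [{b}, {c, d, e, f, g}].

Find clopen sets (U ∈ τ with X ∖ U ∈ τ):
  U = ∅, X ∖ U = {b, c, d, e, f, g} — both open, so U is clopen.
  U = {b}, X ∖ U = {c, d, e, f, g} — both open, so U is clopen.
  U = {c, d, e, f, g}, X ∖ U = {b} — both open, so U is clopen.
  U = {b, c, d, e, f, g}, X ∖ U = ∅ — both open, so U is clopen.
Nontrivial clopen(s) exist: e.g. {c, d, e, f, g}. So (X, τ) is disconnected.
Compute connected components by grouping points that agree on all clopens:
  component: {b}
  component: {c, d, e, f, g}


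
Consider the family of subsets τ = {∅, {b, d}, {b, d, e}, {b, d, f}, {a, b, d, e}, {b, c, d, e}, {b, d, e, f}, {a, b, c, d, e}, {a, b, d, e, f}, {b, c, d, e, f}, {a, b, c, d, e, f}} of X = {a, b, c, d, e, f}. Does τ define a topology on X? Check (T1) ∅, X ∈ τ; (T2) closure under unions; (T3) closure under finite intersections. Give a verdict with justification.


τ IS a topology on X.

Axiom (T1): ∅ ∈ τ? Yes; X ∈ τ? Yes.
Axiom (T2/T3): check pairwise unions and intersections of members of τ.
All pairwise intersections and unions checked — each lies in τ. Therefore τ satisfies (T1), (T2), (T3): it IS a topology on X.


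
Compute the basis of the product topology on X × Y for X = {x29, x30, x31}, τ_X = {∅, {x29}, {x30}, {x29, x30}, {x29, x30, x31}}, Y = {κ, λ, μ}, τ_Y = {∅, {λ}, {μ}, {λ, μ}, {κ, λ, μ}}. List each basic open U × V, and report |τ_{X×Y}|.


Basis B = {∅ × ∅, {x29} × {λ}, {x29} × {μ}, {x30} × {λ}, {x30} × {μ}, {x29} × {λ, μ}, {x29, x30} × {λ}, {x29, x30} × {μ}, {x30} × {λ, μ}, {x29} × {κ, λ, μ}, {x29, x30, x31} × {λ}, {x29, x30, x31} × {μ}, {x30} × {κ, λ, μ}, {x29, x30} × {λ, μ}, {x29, x30} × {κ, λ, μ}, {x29, x30, x31} × {λ, μ}, {x29, x30, x31} × {κ, λ, μ}}; |τ_{X×Y}| = 48.

Enumerate products U × V with U ∈ τ_X, V ∈ τ_Y (deduplicated):
  ∅ × ∅ = {} (∅)
  {x29} × {λ} = {(x29,λ)}
  {x29} × {μ} = {(x29,μ)}
  {x30} × {λ} = {(x30,λ)}
  {x30} × {μ} = {(x30,μ)}
  {x29} × {λ, μ} = {(x29,λ), (x29,μ)}
  {x29, x30} × {λ} = {(x29,λ), (x30,λ)}
  {x29, x30} × {μ} = {(x29,μ), (x30,μ)}
  {x30} × {λ, μ} = {(x30,λ), (x30,μ)}
  {x29} × {κ, λ, μ} = {(x29,κ), (x29,λ), (x29,μ)}
  {x29, x30, x31} × {λ} = {(x29,λ), (x30,λ), (x31,λ)}
  {x29, x30, x31} × {μ} = {(x29,μ), (x30,μ), (x31,μ)}
  {x30} × {κ, λ, μ} = {(x30,κ), (x30,λ), (x30,μ)}
  {x29, x30} × {λ, μ} = {(x29,λ), (x29,μ), (x30,λ), (x30,μ)}
  {x29, x30} × {κ, λ, μ} = {(x29,κ), (x29,λ), (x29,μ), (x30,κ), (x30,λ), (x30,μ)}
  {x29, x30, x31} × {λ, μ} = {(x29,λ), (x29,μ), (x30,λ), (x30,μ), (x31,λ), (x31,μ)}
  {x29, x30, x31} × {κ, λ, μ} = {(x29,κ), (x29,λ), (x29,μ), (x30,κ), (x30,λ), (x30,μ), (x31,κ), (x31,λ), (x31,μ)}
These 17 distinct sets form the basis B.
Close under arbitrary unions to get τ_{X×Y}; counting gives |τ_{X×Y}| = 48.


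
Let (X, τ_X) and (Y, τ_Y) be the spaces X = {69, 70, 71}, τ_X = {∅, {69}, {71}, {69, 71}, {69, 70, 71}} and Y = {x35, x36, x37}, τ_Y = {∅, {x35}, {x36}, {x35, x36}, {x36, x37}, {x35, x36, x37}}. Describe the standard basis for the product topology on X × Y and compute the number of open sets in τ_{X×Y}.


Basis B = {∅ × ∅, {69} × {x35}, {69} × {x36}, {71} × {x35}, {71} × {x36}, {69} × {x35, x36}, {69, 71} × {x35}, {69} × {x36, x37}, {69, 71} × {x36}, {71} × {x35, x36}, {71} × {x36, x37}, {69} × {x35, x36, x37}, {69, 70, 71} × {x35}, {69, 70, 71} × {x36}, {71} × {x35, x36, x37}, {69, 71} × {x35, x36}, {69, 71} × {x36, x37}, {69, 71} × {x35, x36, x37}, {69, 70, 71} × {x35, x36}, {69, 70, 71} × {x36, x37}, {69, 70, 71} × {x35, x36, x37}}; |τ_{X×Y}| = 70.

Enumerate products U × V with U ∈ τ_X, V ∈ τ_Y (deduplicated):
  ∅ × ∅ = {} (∅)
  {69} × {x35} = {(69,x35)}
  {69} × {x36} = {(69,x36)}
  {71} × {x35} = {(71,x35)}
  {71} × {x36} = {(71,x36)}
  {69} × {x35, x36} = {(69,x35), (69,x36)}
  {69, 71} × {x35} = {(69,x35), (71,x35)}
  {69} × {x36, x37} = {(69,x36), (69,x37)}
  {69, 71} × {x36} = {(69,x36), (71,x36)}
  {71} × {x35, x36} = {(71,x35), (71,x36)}
  {71} × {x36, x37} = {(71,x36), (71,x37)}
  {69} × {x35, x36, x37} = {(69,x35), (69,x36), (69,x37)}
  {69, 70, 71} × {x35} = {(69,x35), (70,x35), (71,x35)}
  {69, 70, 71} × {x36} = {(69,x36), (70,x36), (71,x36)}
  {71} × {x35, x36, x37} = {(71,x35), (71,x36), (71,x37)}
  {69, 71} × {x35, x36} = {(69,x35), (69,x36), (71,x35), (71,x36)}
  {69, 71} × {x36, x37} = {(69,x36), (69,x37), (71,x36), (71,x37)}
  {69, 71} × {x35, x36, x37} = {(69,x35), (69,x36), (69,x37), (71,x35), (71,x36), (71,x37)}
  {69, 70, 71} × {x35, x36} = {(69,x35), (69,x36), (70,x35), (70,x36), (71,x35), (71,x36)}
  {69, 70, 71} × {x36, x37} = {(69,x36), (69,x37), (70,x36), (70,x37), (71,x36), (71,x37)}
  {69, 70, 71} × {x35, x36, x37} = {(69,x35), (69,x36), (69,x37), (70,x35), (70,x36), (70,x37), (71,x35), (71,x36), (71,x37)}
These 21 distinct sets form the basis B.
Close under arbitrary unions to get τ_{X×Y}; counting gives |τ_{X×Y}| = 70.


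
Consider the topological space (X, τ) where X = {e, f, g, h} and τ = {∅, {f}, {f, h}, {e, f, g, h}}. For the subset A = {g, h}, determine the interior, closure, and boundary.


int(A) = ∅, cl(A) = {e, g, h}, ∂A = {e, g, h}.

Closed sets in (X, τ) are complements of opens:
  closed(X, τ) = {∅, {e, g}, {e, g, h}, {e, f, g, h}}.
int(A) = ⋃ {U ∈ τ : U ⊆ A}. Opens contained in A: ∅.
Taking the union of these: int(A) = ∅.
cl(A) = ⋂ {C closed : A ⊆ C}. Closed sets containing A: {e, g, h}, {e, f, g, h}.
Intersecting these: cl(A) = {e, g, h}.
∂A = cl(A) ∖ int(A) = {e, g, h} ∖ ∅ = {e, g, h}.
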